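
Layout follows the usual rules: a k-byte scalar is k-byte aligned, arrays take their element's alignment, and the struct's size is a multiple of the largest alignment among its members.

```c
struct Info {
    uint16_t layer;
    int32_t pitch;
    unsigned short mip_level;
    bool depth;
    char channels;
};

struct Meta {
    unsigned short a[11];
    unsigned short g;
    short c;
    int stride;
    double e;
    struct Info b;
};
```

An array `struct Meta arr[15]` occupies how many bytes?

Info: 0..2  layer  (2B, 2-aligned); 2..4  -- padding (2B); 4..8  pitch  (4B, 4-aligned); 8..10  mip_level  (2B, 2-aligned); 10..11  depth  (1B, 1-aligned); 11..12  channels  (1B, 1-aligned); sizeof = 12, alignof = 4
0..22  a  (22B, 2-aligned)
22..24  g  (2B, 2-aligned)
24..26  c  (2B, 2-aligned)
26..28  -- padding (2B)
28..32  stride  (4B, 4-aligned)
32..40  e  (8B, 8-aligned)
40..52  b  (12B, 4-aligned)
52..56  -- tail padding (4B)
sizeof = 56, alignof = 8
array of 15: 15 × 56 = 840

840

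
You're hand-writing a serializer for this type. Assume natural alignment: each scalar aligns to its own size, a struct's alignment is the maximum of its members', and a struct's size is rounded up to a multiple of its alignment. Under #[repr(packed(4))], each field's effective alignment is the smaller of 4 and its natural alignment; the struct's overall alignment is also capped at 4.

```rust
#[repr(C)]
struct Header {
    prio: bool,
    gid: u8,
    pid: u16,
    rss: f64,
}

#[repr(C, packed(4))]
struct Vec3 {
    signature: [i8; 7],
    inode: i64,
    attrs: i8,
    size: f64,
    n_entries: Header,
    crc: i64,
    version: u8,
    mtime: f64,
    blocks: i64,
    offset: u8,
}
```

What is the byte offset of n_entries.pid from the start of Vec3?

30

Header: 0..1  prio  (1B, 1-aligned); 1..2  gid  (1B, 1-aligned); 2..4  pid  (2B, 2-aligned); 4..8  -- padding (4B); 8..16  rss  (8B, 8-aligned); sizeof = 16, alignof = 8
0..7  signature  (7B, 1-aligned)
7..8  -- padding (1B)
8..16  inode  (8B, 4-aligned)
16..17  attrs  (1B, 1-aligned)
17..20  -- padding (3B)
20..28  size  (8B, 4-aligned)
28..44  n_entries  (16B, 4-aligned)
within Header: pid at 2
28 + 2 = 30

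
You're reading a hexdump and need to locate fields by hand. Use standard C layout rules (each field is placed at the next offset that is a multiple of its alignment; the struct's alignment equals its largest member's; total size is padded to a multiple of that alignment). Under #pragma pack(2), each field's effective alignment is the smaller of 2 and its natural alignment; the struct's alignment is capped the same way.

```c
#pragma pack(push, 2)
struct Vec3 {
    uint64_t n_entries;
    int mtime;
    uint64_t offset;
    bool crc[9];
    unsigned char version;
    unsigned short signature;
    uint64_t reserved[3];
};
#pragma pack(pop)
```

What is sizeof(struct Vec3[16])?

896

n_entries at 0 (size 8, align 2) → ends 8
mtime at 8 (size 4, align 2) → ends 12
offset at 12 (size 8, align 2) → ends 20
crc at 20 (size 9, align 1) → ends 29
version at 29 (size 1, align 1) → ends 30
signature at 30 (size 2, align 2) → ends 32
reserved at 32 (size 24, align 2) → ends 56
total 56 bytes, alignment 2
array of 16: 16 × 56 = 896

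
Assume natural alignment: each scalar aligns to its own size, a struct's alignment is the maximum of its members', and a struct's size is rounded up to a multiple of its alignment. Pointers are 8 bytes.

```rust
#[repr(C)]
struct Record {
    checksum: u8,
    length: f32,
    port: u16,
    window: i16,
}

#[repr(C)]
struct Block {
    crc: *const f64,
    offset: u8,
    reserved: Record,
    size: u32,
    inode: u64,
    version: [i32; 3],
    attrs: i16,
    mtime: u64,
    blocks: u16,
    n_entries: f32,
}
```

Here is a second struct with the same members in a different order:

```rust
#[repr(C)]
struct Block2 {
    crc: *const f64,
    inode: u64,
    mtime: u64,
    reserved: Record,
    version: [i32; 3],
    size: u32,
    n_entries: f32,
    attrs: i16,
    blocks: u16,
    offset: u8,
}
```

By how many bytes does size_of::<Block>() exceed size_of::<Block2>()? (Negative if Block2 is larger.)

8

Record: 0..1  checksum  (1B, 1-aligned); 1..4  -- padding (3B); 4..8  length  (4B, 4-aligned); 8..10  port  (2B, 2-aligned); 10..12  window  (2B, 2-aligned); sizeof = 12, alignof = 4
0..8  crc  (8B, 8-aligned)
8..9  offset  (1B, 1-aligned)
9..12  -- padding (3B)
12..24  reserved  (12B, 4-aligned)
24..28  size  (4B, 4-aligned)
28..32  -- padding (4B)
32..40  inode  (8B, 8-aligned)
40..52  version  (12B, 4-aligned)
52..54  attrs  (2B, 2-aligned)
54..56  -- padding (2B)
56..64  mtime  (8B, 8-aligned)
64..66  blocks  (2B, 2-aligned)
66..68  -- padding (2B)
68..72  n_entries  (4B, 4-aligned)
sizeof = 72, alignof = 8
— Block2 —
0..8  crc  (8B, 8-aligned)
8..16  inode  (8B, 8-aligned)
16..24  mtime  (8B, 8-aligned)
24..36  reserved  (12B, 4-aligned)
36..48  version  (12B, 4-aligned)
48..52  size  (4B, 4-aligned)
52..56  n_entries  (4B, 4-aligned)
56..58  attrs  (2B, 2-aligned)
58..60  blocks  (2B, 2-aligned)
60..61  offset  (1B, 1-aligned)
61..64  -- tail padding (3B)
sizeof = 64, alignof = 8
72 − 64 = 8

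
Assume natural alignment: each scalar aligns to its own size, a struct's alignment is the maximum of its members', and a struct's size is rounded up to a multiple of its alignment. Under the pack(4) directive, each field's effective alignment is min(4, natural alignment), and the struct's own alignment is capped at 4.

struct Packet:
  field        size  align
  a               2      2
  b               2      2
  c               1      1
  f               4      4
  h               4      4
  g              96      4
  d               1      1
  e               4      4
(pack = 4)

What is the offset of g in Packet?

16

a at 0 (size 2, align 2) → ends 2
b at 2 (size 2, align 2) → ends 4
c at 4 (size 1, align 1) → ends 5
pad 3 to align 4 for f
f at 8 (size 4, align 4) → ends 12
h at 12 (size 4, align 4) → ends 16
g at 16 (size 96, align 4) → ends 112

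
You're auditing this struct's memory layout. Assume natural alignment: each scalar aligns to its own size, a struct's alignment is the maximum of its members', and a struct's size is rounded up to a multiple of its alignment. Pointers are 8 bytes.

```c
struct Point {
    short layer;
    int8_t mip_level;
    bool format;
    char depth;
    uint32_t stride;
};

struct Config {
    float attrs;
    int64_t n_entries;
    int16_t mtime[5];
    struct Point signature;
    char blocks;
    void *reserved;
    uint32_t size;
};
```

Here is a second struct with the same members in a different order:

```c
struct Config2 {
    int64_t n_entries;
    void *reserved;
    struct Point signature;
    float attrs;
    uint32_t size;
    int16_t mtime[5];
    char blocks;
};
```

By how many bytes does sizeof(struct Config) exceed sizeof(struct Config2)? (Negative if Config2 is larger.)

Point: layer at 0 (size 2, align 2) → ends 2; mip_level at 2 (size 1, align 1) → ends 3; format at 3 (size 1, align 1) → ends 4; depth at 4 (size 1, align 1) → ends 5; pad 3 to align 4 for stride; stride at 8 (size 4, align 4) → ends 12; total 12 bytes, alignment 4
attrs at 0 (size 4, align 4) → ends 4
pad 4 to align 8 for n_entries
n_entries at 8 (size 8, align 8) → ends 16
mtime at 16 (size 10, align 2) → ends 26
pad 2 to align 4 for signature
signature at 28 (size 12, align 4) → ends 40
blocks at 40 (size 1, align 1) → ends 41
pad 7 to align 8 for reserved
reserved at 48 (size 8, align 8) → ends 56
size at 56 (size 4, align 4) → ends 60
tail pad 4 to reach multiple of 8
total 64 bytes, alignment 8
— Config2 —
n_entries at 0 (size 8, align 8) → ends 8
reserved at 8 (size 8, align 8) → ends 16
signature at 16 (size 12, align 4) → ends 28
attrs at 28 (size 4, align 4) → ends 32
size at 32 (size 4, align 4) → ends 36
mtime at 36 (size 10, align 2) → ends 46
blocks at 46 (size 1, align 1) → ends 47
tail pad 1 to reach multiple of 8
total 48 bytes, alignment 8
64 − 48 = 16

16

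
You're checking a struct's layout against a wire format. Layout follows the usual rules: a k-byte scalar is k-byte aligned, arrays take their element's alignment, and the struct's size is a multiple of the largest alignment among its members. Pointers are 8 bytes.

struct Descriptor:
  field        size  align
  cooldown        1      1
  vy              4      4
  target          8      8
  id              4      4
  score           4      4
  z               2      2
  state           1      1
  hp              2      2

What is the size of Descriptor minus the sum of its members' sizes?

6

cooldown at 0 (size 1, align 1) → ends 1
pad 3 to align 4 for vy
vy at 4 (size 4, align 4) → ends 8
target at 8 (size 8, align 8) → ends 16
id at 16 (size 4, align 4) → ends 20
score at 20 (size 4, align 4) → ends 24
z at 24 (size 2, align 2) → ends 26
state at 26 (size 1, align 1) → ends 27
pad 1 to align 2 for hp
hp at 28 (size 2, align 2) → ends 30
tail pad 2 to reach multiple of 8
total 32 bytes, alignment 8
data bytes 26, size 32 → padding 6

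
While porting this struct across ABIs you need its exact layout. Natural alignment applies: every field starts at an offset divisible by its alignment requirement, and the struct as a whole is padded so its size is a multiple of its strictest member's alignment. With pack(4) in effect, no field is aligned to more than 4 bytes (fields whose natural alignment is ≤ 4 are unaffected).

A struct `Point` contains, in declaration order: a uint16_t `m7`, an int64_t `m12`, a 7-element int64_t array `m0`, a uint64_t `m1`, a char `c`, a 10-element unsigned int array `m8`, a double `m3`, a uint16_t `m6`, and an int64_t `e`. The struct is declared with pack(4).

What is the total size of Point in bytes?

140

m7 at 0 (size 2, align 2) → ends 2
pad 2 to align 4 for m12
m12 at 4 (size 8, align 4) → ends 12
m0 at 12 (size 56, align 4) → ends 68
m1 at 68 (size 8, align 4) → ends 76
c at 76 (size 1, align 1) → ends 77
pad 3 to align 4 for m8
m8 at 80 (size 40, align 4) → ends 120
m3 at 120 (size 8, align 4) → ends 128
m6 at 128 (size 2, align 2) → ends 130
pad 2 to align 4 for e
e at 132 (size 8, align 4) → ends 140
total 140 bytes, alignment 4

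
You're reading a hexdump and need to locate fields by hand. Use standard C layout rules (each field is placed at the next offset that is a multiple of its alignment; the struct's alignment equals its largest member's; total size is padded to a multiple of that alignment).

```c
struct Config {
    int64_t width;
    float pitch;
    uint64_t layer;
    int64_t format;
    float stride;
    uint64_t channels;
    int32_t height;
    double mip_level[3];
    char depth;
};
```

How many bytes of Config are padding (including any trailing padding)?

19

0..8  width  (8B, 8-aligned)
8..12  pitch  (4B, 4-aligned)
12..16  -- padding (4B)
16..24  layer  (8B, 8-aligned)
24..32  format  (8B, 8-aligned)
32..36  stride  (4B, 4-aligned)
36..40  -- padding (4B)
40..48  channels  (8B, 8-aligned)
48..52  height  (4B, 4-aligned)
52..56  -- padding (4B)
56..80  mip_level  (24B, 8-aligned)
80..81  depth  (1B, 1-aligned)
81..88  -- tail padding (7B)
sizeof = 88, alignof = 8
data bytes 69, size 88 → padding 19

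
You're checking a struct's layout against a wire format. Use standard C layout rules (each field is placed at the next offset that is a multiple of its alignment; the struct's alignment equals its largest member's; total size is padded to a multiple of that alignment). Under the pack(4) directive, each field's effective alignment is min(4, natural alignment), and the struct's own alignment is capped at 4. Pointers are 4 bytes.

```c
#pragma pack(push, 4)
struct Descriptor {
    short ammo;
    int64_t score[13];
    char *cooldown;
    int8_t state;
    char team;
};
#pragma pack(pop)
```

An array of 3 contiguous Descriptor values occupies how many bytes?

0..2  ammo  (2B, 2-aligned)
2..4  -- padding (2B)
4..108  score  (104B, 4-aligned)
108..112  cooldown  (4B, 4-aligned)
112..113  state  (1B, 1-aligned)
113..114  team  (1B, 1-aligned)
114..116  -- tail padding (2B)
sizeof = 116, alignof = 4
array of 3: 3 × 116 = 348

348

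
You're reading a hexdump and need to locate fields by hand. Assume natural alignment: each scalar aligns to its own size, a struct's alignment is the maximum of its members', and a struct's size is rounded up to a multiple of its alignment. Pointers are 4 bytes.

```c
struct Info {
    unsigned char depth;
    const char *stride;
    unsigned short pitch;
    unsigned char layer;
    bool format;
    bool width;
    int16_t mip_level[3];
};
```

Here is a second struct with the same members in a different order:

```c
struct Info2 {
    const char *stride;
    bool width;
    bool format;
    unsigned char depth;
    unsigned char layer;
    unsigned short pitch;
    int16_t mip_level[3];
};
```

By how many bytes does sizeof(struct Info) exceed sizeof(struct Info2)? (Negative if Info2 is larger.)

@0: depth [1B, align 1] → 1
+3 pad (align 4)
@4: stride [4B, align 4] → 8
@8: pitch [2B, align 2] → 10
@10: layer [1B, align 1] → 11
@11: format [1B, align 1] → 12
@12: width [1B, align 1] → 13
+1 pad (align 2)
@14: mip_level [6B, align 2] → 20
size 20, align 4
— Info2 —
@0: stride [4B, align 4] → 4
@4: width [1B, align 1] → 5
@5: format [1B, align 1] → 6
@6: depth [1B, align 1] → 7
@7: layer [1B, align 1] → 8
@8: pitch [2B, align 2] → 10
@10: mip_level [6B, align 2] → 16
size 16, align 4
20 − 16 = 4

4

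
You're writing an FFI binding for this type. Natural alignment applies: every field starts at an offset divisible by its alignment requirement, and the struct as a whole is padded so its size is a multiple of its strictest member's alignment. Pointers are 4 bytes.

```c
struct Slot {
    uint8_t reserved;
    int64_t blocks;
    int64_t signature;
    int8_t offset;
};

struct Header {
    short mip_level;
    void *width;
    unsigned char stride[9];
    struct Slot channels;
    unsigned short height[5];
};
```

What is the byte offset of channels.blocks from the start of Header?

Slot: reserved at 0 (size 1, align 1) → ends 1; pad 7 to align 8 for blocks; blocks at 8 (size 8, align 8) → ends 16; signature at 16 (size 8, align 8) → ends 24; offset at 24 (size 1, align 1) → ends 25; tail pad 7 to reach multiple of 8; total 32 bytes, alignment 8
mip_level at 0 (size 2, align 2) → ends 2
pad 2 to align 4 for width
width at 4 (size 4, align 4) → ends 8
stride at 8 (size 9, align 1) → ends 17
pad 7 to align 8 for channels
channels at 24 (size 32, align 8) → ends 56
within Slot: blocks at 8
24 + 8 = 32

32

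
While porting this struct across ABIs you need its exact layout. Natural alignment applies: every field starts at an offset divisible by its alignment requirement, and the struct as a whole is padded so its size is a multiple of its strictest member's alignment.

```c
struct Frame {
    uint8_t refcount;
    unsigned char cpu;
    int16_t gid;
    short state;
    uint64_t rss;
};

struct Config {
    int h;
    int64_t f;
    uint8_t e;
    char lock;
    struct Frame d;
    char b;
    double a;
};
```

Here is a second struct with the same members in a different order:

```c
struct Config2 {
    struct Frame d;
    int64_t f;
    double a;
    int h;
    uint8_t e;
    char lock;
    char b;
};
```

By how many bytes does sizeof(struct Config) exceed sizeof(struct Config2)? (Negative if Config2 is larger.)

16

Frame: 0..1  refcount  (1B, 1-aligned); 1..2  cpu  (1B, 1-aligned); 2..4  gid  (2B, 2-aligned); 4..6  state  (2B, 2-aligned); 6..8  -- padding (2B); 8..16  rss  (8B, 8-aligned); sizeof = 16, alignof = 8
0..4  h  (4B, 4-aligned)
4..8  -- padding (4B)
8..16  f  (8B, 8-aligned)
16..17  e  (1B, 1-aligned)
17..18  lock  (1B, 1-aligned)
18..24  -- padding (6B)
24..40  d  (16B, 8-aligned)
40..41  b  (1B, 1-aligned)
41..48  -- padding (7B)
48..56  a  (8B, 8-aligned)
sizeof = 56, alignof = 8
— Config2 —
0..16  d  (16B, 8-aligned)
16..24  f  (8B, 8-aligned)
24..32  a  (8B, 8-aligned)
32..36  h  (4B, 4-aligned)
36..37  e  (1B, 1-aligned)
37..38  lock  (1B, 1-aligned)
38..39  b  (1B, 1-aligned)
39..40  -- tail padding (1B)
sizeof = 40, alignof = 8
56 − 40 = 16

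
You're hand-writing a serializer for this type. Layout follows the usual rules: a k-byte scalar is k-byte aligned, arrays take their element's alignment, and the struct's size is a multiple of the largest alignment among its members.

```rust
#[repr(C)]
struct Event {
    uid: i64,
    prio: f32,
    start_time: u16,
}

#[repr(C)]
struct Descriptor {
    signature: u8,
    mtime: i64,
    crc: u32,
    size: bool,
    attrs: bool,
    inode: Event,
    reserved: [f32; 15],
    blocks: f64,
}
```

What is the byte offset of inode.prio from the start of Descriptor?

Event: uid at 0 (size 8, align 8) → ends 8; prio at 8 (size 4, align 4) → ends 12; start_time at 12 (size 2, align 2) → ends 14; tail pad 2 to reach multiple of 8; total 16 bytes, alignment 8
signature at 0 (size 1, align 1) → ends 1
pad 7 to align 8 for mtime
mtime at 8 (size 8, align 8) → ends 16
crc at 16 (size 4, align 4) → ends 20
size at 20 (size 1, align 1) → ends 21
attrs at 21 (size 1, align 1) → ends 22
pad 2 to align 8 for inode
inode at 24 (size 16, align 8) → ends 40
within Event: prio at 8
24 + 8 = 32

32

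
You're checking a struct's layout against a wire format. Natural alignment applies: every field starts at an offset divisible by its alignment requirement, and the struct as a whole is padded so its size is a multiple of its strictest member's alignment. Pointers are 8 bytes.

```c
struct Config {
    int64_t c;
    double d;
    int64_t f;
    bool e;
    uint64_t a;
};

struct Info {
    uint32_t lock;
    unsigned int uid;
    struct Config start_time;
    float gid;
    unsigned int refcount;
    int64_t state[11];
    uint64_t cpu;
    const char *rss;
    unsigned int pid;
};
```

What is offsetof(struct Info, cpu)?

144

Config: @0: c [8B, align 8] → 8; @8: d [8B, align 8] → 16; @16: f [8B, align 8] → 24; @24: e [1B, align 1] → 25; +7 pad (align 8); @32: a [8B, align 8] → 40; size 40, align 8
@0: lock [4B, align 4] → 4
@4: uid [4B, align 4] → 8
@8: start_time [40B, align 8] → 48
@48: gid [4B, align 4] → 52
@52: refcount [4B, align 4] → 56
@56: state [88B, align 8] → 144
@144: cpu [8B, align 8] → 152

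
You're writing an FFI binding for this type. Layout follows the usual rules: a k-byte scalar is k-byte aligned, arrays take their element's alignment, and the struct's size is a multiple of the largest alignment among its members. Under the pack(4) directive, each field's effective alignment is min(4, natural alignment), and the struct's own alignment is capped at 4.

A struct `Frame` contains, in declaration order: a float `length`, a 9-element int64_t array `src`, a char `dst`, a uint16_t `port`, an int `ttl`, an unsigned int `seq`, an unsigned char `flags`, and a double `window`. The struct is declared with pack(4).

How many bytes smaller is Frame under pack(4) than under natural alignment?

natural layout:
  @0: length [4B, align 4] → 4
  +4 pad (align 8)
  @8: src [72B, align 8] → 80
  @80: dst [1B, align 1] → 81
  +1 pad (align 2)
  @82: port [2B, align 2] → 84
  @84: ttl [4B, align 4] → 88
  @88: seq [4B, align 4] → 92
  @92: flags [1B, align 1] → 93
  +3 pad (align 8)
  @96: window [8B, align 8] → 104
  size 104, align 8
packed(4) layout:
  @0: length [4B, align 4] → 4
  @4: src [72B, align 4] → 76
  @76: dst [1B, align 1] → 77
  +1 pad (align 2)
  @78: port [2B, align 2] → 80
  @80: ttl [4B, align 4] → 84
  @84: seq [4B, align 4] → 88
  @88: flags [1B, align 1] → 89
  +3 pad (align 4)
  @92: window [8B, align 4] → 100
  size 100, align 4
104 − 100 = 4

4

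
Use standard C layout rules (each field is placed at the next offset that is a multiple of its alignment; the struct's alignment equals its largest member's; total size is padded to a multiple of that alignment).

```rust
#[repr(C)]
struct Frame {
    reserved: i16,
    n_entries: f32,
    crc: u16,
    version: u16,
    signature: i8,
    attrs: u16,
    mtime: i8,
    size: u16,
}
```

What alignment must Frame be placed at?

4

member alignments: reserved=2, n_entries=4, crc=2, version=2, signature=1, attrs=2, mtime=1, size=2
max = 4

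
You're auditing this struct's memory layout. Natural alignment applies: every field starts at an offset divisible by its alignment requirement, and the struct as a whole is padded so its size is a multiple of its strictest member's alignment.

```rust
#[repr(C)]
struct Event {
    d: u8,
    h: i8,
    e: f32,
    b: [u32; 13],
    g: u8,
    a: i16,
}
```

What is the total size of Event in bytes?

64

0..1  d  (1B, 1-aligned)
1..2  h  (1B, 1-aligned)
2..4  -- padding (2B)
4..8  e  (4B, 4-aligned)
8..60  b  (52B, 4-aligned)
60..61  g  (1B, 1-aligned)
61..62  -- padding (1B)
62..64  a  (2B, 2-aligned)
sizeof = 64, alignof = 4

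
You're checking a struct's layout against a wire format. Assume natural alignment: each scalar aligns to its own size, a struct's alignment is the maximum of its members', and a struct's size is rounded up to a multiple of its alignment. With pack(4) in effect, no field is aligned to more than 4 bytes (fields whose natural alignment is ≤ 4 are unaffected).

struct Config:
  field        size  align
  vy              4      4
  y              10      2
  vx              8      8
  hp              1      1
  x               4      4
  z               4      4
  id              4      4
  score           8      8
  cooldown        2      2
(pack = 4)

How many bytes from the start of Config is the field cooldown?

@0: vy [4B, align 4] → 4
@4: y [10B, align 2] → 14
+2 pad (align 4)
@16: vx [8B, align 4] → 24
@24: hp [1B, align 1] → 25
+3 pad (align 4)
@28: x [4B, align 4] → 32
@32: z [4B, align 4] → 36
@36: id [4B, align 4] → 40
@40: score [8B, align 4] → 48
@48: cooldown [2B, align 2] → 50

48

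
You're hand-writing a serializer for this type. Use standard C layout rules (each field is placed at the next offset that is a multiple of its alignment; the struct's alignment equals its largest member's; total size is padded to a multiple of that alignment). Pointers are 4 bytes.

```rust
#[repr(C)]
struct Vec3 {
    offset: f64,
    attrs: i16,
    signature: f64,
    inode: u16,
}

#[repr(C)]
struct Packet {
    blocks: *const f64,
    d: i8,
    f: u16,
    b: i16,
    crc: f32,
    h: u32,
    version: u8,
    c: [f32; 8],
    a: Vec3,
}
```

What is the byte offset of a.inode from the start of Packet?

Vec3: @0: offset [8B, align 8] → 8; @8: attrs [2B, align 2] → 10; +6 pad (align 8); @16: signature [8B, align 8] → 24; @24: inode [2B, align 2] → 26; +6 tail pad (align 8); size 32, align 8
@0: blocks [4B, align 4] → 4
@4: d [1B, align 1] → 5
+1 pad (align 2)
@6: f [2B, align 2] → 8
@8: b [2B, align 2] → 10
+2 pad (align 4)
@12: crc [4B, align 4] → 16
@16: h [4B, align 4] → 20
@20: version [1B, align 1] → 21
+3 pad (align 4)
@24: c [32B, align 4] → 56
@56: a [32B, align 8] → 88
within Vec3: inode at 24
56 + 24 = 80

80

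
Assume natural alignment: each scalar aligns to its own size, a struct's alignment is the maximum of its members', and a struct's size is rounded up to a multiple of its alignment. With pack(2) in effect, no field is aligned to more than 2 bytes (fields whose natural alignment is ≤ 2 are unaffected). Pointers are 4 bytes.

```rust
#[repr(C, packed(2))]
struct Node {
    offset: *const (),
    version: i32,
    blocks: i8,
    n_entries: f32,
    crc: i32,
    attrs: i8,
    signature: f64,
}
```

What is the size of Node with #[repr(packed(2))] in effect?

@0: offset [4B, align 2] → 4
@4: version [4B, align 2] → 8
@8: blocks [1B, align 1] → 9
+1 pad (align 2)
@10: n_entries [4B, align 2] → 14
@14: crc [4B, align 2] → 18
@18: attrs [1B, align 1] → 19
+1 pad (align 2)
@20: signature [8B, align 2] → 28
size 28, align 2

28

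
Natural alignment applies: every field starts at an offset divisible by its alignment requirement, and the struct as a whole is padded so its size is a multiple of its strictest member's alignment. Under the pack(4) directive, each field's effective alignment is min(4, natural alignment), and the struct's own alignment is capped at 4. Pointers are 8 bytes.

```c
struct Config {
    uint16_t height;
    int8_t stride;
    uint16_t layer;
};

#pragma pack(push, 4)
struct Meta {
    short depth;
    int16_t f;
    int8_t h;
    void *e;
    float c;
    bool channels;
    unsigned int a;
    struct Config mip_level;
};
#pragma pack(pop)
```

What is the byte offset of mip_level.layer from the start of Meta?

Config: 0..2  height  (2B, 2-aligned); 2..3  stride  (1B, 1-aligned); 3..4  -- padding (1B); 4..6  layer  (2B, 2-aligned); sizeof = 6, alignof = 2
0..2  depth  (2B, 2-aligned)
2..4  f  (2B, 2-aligned)
4..5  h  (1B, 1-aligned)
5..8  -- padding (3B)
8..16  e  (8B, 4-aligned)
16..20  c  (4B, 4-aligned)
20..21  channels  (1B, 1-aligned)
21..24  -- padding (3B)
24..28  a  (4B, 4-aligned)
28..34  mip_level  (6B, 2-aligned)
within Config: layer at 4
28 + 4 = 32

32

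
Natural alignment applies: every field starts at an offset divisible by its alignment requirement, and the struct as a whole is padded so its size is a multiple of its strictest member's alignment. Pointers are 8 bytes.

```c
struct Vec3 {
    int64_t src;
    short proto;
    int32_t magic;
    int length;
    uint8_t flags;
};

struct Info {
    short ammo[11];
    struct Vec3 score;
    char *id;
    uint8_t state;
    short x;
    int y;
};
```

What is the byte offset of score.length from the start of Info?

40

Vec3: src at 0 (size 8, align 8) → ends 8; proto at 8 (size 2, align 2) → ends 10; pad 2 to align 4 for magic; magic at 12 (size 4, align 4) → ends 16; length at 16 (size 4, align 4) → ends 20; flags at 20 (size 1, align 1) → ends 21; tail pad 3 to reach multiple of 8; total 24 bytes, alignment 8
ammo at 0 (size 22, align 2) → ends 22
pad 2 to align 8 for score
score at 24 (size 24, align 8) → ends 48
within Vec3: length at 16
24 + 16 = 40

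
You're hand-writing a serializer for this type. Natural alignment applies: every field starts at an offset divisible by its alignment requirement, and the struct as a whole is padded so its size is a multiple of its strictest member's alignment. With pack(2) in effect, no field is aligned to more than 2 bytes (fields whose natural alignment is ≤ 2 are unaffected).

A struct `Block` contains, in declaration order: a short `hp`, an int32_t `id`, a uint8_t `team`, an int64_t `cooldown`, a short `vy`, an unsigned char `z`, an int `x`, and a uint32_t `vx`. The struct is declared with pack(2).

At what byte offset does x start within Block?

20

hp at 0 (size 2, align 2) → ends 2
id at 2 (size 4, align 2) → ends 6
team at 6 (size 1, align 1) → ends 7
pad 1 to align 2 for cooldown
cooldown at 8 (size 8, align 2) → ends 16
vy at 16 (size 2, align 2) → ends 18
z at 18 (size 1, align 1) → ends 19
pad 1 to align 2 for x
x at 20 (size 4, align 2) → ends 24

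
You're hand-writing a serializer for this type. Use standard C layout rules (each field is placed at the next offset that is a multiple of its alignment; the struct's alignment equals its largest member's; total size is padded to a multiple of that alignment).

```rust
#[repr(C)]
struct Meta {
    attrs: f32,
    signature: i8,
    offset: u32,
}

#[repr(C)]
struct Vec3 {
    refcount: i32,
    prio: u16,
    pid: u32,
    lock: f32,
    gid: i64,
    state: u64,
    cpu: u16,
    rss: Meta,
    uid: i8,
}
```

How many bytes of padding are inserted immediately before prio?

Meta: @0: attrs [4B, align 4] → 4; @4: signature [1B, align 1] → 5; +3 pad (align 4); @8: offset [4B, align 4] → 12; size 12, align 4
@0: refcount [4B, align 4] → 4
@4: prio [2B, align 2] → 6

0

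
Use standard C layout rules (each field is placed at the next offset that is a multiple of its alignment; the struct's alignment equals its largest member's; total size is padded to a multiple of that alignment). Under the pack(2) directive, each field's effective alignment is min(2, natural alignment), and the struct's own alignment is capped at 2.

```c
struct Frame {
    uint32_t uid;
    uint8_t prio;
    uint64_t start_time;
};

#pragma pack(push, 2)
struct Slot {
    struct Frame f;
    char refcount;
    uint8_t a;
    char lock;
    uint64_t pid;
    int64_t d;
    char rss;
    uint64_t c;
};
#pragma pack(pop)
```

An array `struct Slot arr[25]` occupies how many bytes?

Frame: 0..4  uid  (4B, 4-aligned); 4..5  prio  (1B, 1-aligned); 5..8  -- padding (3B); 8..16  start_time  (8B, 8-aligned); sizeof = 16, alignof = 8
0..16  f  (16B, 2-aligned)
16..17  refcount  (1B, 1-aligned)
17..18  a  (1B, 1-aligned)
18..19  lock  (1B, 1-aligned)
19..20  -- padding (1B)
20..28  pid  (8B, 2-aligned)
28..36  d  (8B, 2-aligned)
36..37  rss  (1B, 1-aligned)
37..38  -- padding (1B)
38..46  c  (8B, 2-aligned)
sizeof = 46, alignof = 2
array of 25: 25 × 46 = 1150

1150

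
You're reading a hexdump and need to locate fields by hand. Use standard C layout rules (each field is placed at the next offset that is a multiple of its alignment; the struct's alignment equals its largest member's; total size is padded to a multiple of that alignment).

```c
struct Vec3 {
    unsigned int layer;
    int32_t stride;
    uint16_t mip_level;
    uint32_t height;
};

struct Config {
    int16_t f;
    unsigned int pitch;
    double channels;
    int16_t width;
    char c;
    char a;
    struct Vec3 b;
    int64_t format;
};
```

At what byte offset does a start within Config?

Vec3: 0..4  layer  (4B, 4-aligned); 4..8  stride  (4B, 4-aligned); 8..10  mip_level  (2B, 2-aligned); 10..12  -- padding (2B); 12..16  height  (4B, 4-aligned); sizeof = 16, alignof = 4
0..2  f  (2B, 2-aligned)
2..4  -- padding (2B)
4..8  pitch  (4B, 4-aligned)
8..16  channels  (8B, 8-aligned)
16..18  width  (2B, 2-aligned)
18..19  c  (1B, 1-aligned)
19..20  a  (1B, 1-aligned)

19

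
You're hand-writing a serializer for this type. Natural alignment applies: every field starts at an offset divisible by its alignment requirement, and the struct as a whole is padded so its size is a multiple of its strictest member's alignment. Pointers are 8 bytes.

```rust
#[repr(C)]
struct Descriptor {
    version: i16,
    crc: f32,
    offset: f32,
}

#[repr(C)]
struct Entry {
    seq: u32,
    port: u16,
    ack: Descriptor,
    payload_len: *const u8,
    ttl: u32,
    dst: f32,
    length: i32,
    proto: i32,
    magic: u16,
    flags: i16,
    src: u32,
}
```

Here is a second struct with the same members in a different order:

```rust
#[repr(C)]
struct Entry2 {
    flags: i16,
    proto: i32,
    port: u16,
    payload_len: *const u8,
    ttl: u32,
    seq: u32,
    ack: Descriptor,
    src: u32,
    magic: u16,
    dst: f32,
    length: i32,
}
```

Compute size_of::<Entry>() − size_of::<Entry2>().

Descriptor: @0: version [2B, align 2] → 2; +2 pad (align 4); @4: crc [4B, align 4] → 8; @8: offset [4B, align 4] → 12; size 12, align 4
@0: seq [4B, align 4] → 4
@4: port [2B, align 2] → 6
+2 pad (align 4)
@8: ack [12B, align 4] → 20
+4 pad (align 8)
@24: payload_len [8B, align 8] → 32
@32: ttl [4B, align 4] → 36
@36: dst [4B, align 4] → 40
@40: length [4B, align 4] → 44
@44: proto [4B, align 4] → 48
@48: magic [2B, align 2] → 50
@50: flags [2B, align 2] → 52
@52: src [4B, align 4] → 56
size 56, align 8
— Entry2 —
@0: flags [2B, align 2] → 2
+2 pad (align 4)
@4: proto [4B, align 4] → 8
@8: port [2B, align 2] → 10
+6 pad (align 8)
@16: payload_len [8B, align 8] → 24
@24: ttl [4B, align 4] → 28
@28: seq [4B, align 4] → 32
@32: ack [12B, align 4] → 44
@44: src [4B, align 4] → 48
@48: magic [2B, align 2] → 50
+2 pad (align 4)
@52: dst [4B, align 4] → 56
@56: length [4B, align 4] → 60
+4 tail pad (align 8)
size 64, align 8
56 − 64 = -8

-8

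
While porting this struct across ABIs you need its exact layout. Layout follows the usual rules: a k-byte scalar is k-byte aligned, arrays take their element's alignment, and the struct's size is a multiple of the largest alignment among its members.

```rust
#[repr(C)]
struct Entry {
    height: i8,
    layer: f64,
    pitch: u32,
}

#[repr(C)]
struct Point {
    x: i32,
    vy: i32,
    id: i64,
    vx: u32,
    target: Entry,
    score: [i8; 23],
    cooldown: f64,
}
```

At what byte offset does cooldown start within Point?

72

Entry: @0: height [1B, align 1] → 1; +7 pad (align 8); @8: layer [8B, align 8] → 16; @16: pitch [4B, align 4] → 20; +4 tail pad (align 8); size 24, align 8
@0: x [4B, align 4] → 4
@4: vy [4B, align 4] → 8
@8: id [8B, align 8] → 16
@16: vx [4B, align 4] → 20
+4 pad (align 8)
@24: target [24B, align 8] → 48
@48: score [23B, align 1] → 71
+1 pad (align 8)
@72: cooldown [8B, align 8] → 80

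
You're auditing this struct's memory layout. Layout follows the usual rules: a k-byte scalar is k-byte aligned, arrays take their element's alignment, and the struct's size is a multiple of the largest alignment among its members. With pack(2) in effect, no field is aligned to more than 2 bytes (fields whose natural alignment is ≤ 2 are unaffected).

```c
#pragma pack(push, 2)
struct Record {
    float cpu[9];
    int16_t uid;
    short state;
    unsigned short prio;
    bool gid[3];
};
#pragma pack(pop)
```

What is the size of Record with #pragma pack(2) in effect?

46

@0: cpu [36B, align 2] → 36
@36: uid [2B, align 2] → 38
@38: state [2B, align 2] → 40
@40: prio [2B, align 2] → 42
@42: gid [3B, align 1] → 45
+1 tail pad (align 2)
size 46, align 2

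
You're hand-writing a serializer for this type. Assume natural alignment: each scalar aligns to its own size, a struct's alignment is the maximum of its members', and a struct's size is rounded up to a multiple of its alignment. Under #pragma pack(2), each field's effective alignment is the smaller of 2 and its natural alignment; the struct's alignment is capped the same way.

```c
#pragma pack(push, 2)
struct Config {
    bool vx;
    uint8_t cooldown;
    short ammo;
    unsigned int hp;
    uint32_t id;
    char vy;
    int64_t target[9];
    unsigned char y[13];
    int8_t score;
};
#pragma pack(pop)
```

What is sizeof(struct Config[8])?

800

@0: vx [1B, align 1] → 1
@1: cooldown [1B, align 1] → 2
@2: ammo [2B, align 2] → 4
@4: hp [4B, align 2] → 8
@8: id [4B, align 2] → 12
@12: vy [1B, align 1] → 13
+1 pad (align 2)
@14: target [72B, align 2] → 86
@86: y [13B, align 1] → 99
@99: score [1B, align 1] → 100
size 100, align 2
array of 8: 8 × 100 = 800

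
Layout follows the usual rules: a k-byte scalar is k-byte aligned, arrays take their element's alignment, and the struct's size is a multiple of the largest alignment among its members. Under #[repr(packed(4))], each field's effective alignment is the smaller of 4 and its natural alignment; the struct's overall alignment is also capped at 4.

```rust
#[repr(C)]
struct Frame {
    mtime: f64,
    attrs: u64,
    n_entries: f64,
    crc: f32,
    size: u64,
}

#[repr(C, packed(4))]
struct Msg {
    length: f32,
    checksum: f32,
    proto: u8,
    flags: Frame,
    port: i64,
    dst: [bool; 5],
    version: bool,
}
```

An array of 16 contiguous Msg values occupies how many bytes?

1088

Frame: 0..8  mtime  (8B, 8-aligned); 8..16  attrs  (8B, 8-aligned); 16..24  n_entries  (8B, 8-aligned); 24..28  crc  (4B, 4-aligned); 28..32  -- padding (4B); 32..40  size  (8B, 8-aligned); sizeof = 40, alignof = 8
0..4  length  (4B, 4-aligned)
4..8  checksum  (4B, 4-aligned)
8..9  proto  (1B, 1-aligned)
9..12  -- padding (3B)
12..52  flags  (40B, 4-aligned)
52..60  port  (8B, 4-aligned)
60..65  dst  (5B, 1-aligned)
65..66  version  (1B, 1-aligned)
66..68  -- tail padding (2B)
sizeof = 68, alignof = 4
array of 16: 16 × 68 = 1088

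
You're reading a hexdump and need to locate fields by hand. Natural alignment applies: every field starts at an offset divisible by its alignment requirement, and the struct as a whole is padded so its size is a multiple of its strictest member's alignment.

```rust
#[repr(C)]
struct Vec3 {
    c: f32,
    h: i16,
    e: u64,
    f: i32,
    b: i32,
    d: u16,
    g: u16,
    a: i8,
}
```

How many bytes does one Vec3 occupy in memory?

32 bytes

c at 0 (size 4, align 4) → ends 4
h at 4 (size 2, align 2) → ends 6
pad 2 to align 8 for e
e at 8 (size 8, align 8) → ends 16
f at 16 (size 4, align 4) → ends 20
b at 20 (size 4, align 4) → ends 24
d at 24 (size 2, align 2) → ends 26
g at 26 (size 2, align 2) → ends 28
a at 28 (size 1, align 1) → ends 29
tail pad 3 to reach multiple of 8
total 32 bytes, alignment 8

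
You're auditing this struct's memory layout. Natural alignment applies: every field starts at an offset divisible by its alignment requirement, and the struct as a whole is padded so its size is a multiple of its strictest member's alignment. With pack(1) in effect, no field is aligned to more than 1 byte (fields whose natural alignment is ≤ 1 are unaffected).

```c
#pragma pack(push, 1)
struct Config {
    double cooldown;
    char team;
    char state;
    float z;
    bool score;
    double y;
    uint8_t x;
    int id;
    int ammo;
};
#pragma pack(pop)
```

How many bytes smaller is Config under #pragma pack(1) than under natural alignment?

16

natural layout:
  @0: cooldown [8B, align 8] → 8
  @8: team [1B, align 1] → 9
  @9: state [1B, align 1] → 10
  +2 pad (align 4)
  @12: z [4B, align 4] → 16
  @16: score [1B, align 1] → 17
  +7 pad (align 8)
  @24: y [8B, align 8] → 32
  @32: x [1B, align 1] → 33
  +3 pad (align 4)
  @36: id [4B, align 4] → 40
  @40: ammo [4B, align 4] → 44
  +4 tail pad (align 8)
  size 48, align 8
packed(1) layout:
  @0: cooldown [8B, align 1] → 8
  @8: team [1B, align 1] → 9
  @9: state [1B, align 1] → 10
  @10: z [4B, align 1] → 14
  @14: score [1B, align 1] → 15
  @15: y [8B, align 1] → 23
  @23: x [1B, align 1] → 24
  @24: id [4B, align 1] → 28
  @28: ammo [4B, align 1] → 32
  size 32, align 1
48 − 32 = 16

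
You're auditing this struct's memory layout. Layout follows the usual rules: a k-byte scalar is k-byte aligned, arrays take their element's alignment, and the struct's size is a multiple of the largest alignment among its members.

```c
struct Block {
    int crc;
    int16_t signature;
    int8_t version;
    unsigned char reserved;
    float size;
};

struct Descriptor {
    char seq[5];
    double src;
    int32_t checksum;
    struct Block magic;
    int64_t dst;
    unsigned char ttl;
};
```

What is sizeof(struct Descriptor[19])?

Block: @0: crc [4B, align 4] → 4; @4: signature [2B, align 2] → 6; @6: version [1B, align 1] → 7; @7: reserved [1B, align 1] → 8; @8: size [4B, align 4] → 12; size 12, align 4
@0: seq [5B, align 1] → 5
+3 pad (align 8)
@8: src [8B, align 8] → 16
@16: checksum [4B, align 4] → 20
@20: magic [12B, align 4] → 32
@32: dst [8B, align 8] → 40
@40: ttl [1B, align 1] → 41
+7 tail pad (align 8)
size 48, align 8
array of 19: 19 × 48 = 912

912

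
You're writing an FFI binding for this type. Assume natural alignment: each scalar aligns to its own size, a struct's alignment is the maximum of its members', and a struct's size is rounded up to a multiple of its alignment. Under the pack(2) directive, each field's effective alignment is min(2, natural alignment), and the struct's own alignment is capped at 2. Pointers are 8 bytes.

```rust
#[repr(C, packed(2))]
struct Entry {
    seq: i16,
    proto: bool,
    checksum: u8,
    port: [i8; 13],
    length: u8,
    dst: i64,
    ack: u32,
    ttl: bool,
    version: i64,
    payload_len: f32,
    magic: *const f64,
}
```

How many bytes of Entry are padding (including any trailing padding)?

1

0..2  seq  (2B, 2-aligned)
2..3  proto  (1B, 1-aligned)
3..4  checksum  (1B, 1-aligned)
4..17  port  (13B, 1-aligned)
17..18  length  (1B, 1-aligned)
18..26  dst  (8B, 2-aligned)
26..30  ack  (4B, 2-aligned)
30..31  ttl  (1B, 1-aligned)
31..32  -- padding (1B)
32..40  version  (8B, 2-aligned)
40..44  payload_len  (4B, 2-aligned)
44..52  magic  (8B, 2-aligned)
sizeof = 52, alignof = 2
data bytes 51, size 52 → padding 1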